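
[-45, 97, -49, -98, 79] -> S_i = Random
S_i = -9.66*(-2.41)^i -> [-9.66, 23.28, -56.11, 135.22, -325.87]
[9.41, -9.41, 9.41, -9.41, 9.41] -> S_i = 9.41*(-1.00)^i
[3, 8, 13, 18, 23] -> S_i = 3 + 5*i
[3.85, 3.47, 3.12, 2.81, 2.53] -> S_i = 3.85*0.90^i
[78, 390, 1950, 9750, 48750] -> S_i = 78*5^i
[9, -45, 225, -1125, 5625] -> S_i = 9*-5^i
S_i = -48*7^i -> [-48, -336, -2352, -16464, -115248]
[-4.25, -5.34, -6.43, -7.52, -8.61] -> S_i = -4.25 + -1.09*i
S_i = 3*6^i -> [3, 18, 108, 648, 3888]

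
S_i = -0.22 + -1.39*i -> [-0.22, -1.61, -3.0, -4.39, -5.78]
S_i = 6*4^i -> [6, 24, 96, 384, 1536]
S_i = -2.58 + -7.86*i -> [-2.58, -10.44, -18.3, -26.16, -34.02]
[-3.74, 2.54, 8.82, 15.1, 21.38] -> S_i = -3.74 + 6.28*i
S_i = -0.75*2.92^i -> [-0.75, -2.19, -6.39, -18.67, -54.52]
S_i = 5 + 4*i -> [5, 9, 13, 17, 21]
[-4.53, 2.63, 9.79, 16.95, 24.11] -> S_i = -4.53 + 7.16*i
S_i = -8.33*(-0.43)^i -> [-8.33, 3.58, -1.54, 0.66, -0.28]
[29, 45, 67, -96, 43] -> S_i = Random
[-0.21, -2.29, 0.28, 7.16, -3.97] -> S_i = Random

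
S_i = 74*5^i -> [74, 370, 1850, 9250, 46250]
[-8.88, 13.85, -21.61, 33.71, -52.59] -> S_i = -8.88*(-1.56)^i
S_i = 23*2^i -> [23, 46, 92, 184, 368]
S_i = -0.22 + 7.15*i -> [-0.22, 6.93, 14.08, 21.23, 28.38]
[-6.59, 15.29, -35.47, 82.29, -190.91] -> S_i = -6.59*(-2.32)^i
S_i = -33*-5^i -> [-33, 165, -825, 4125, -20625]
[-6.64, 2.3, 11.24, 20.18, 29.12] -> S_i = -6.64 + 8.94*i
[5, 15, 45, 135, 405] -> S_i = 5*3^i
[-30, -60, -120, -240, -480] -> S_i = -30*2^i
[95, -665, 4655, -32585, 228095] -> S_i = 95*-7^i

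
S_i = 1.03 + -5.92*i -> [1.03, -4.89, -10.81, -16.73, -22.65]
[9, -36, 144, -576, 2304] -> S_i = 9*-4^i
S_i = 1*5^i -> [1, 5, 25, 125, 625]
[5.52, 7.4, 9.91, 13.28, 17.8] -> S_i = 5.52*1.34^i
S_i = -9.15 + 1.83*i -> [-9.15, -7.32, -5.49, -3.66, -1.83]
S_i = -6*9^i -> [-6, -54, -486, -4374, -39366]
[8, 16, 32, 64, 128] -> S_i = 8*2^i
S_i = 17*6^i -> [17, 102, 612, 3672, 22032]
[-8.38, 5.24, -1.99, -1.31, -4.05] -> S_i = Random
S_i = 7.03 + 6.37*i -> [7.03, 13.4, 19.77, 26.14, 32.51]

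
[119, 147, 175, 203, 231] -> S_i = 119 + 28*i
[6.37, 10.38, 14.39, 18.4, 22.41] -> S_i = 6.37 + 4.01*i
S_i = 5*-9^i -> [5, -45, 405, -3645, 32805]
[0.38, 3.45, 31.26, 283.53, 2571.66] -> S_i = 0.38*9.07^i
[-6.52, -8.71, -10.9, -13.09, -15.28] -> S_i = -6.52 + -2.19*i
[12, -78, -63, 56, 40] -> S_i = Random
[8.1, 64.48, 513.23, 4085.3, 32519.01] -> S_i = 8.10*7.96^i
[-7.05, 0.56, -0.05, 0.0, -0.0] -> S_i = -7.05*(-0.08)^i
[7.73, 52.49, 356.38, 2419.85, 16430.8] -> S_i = 7.73*6.79^i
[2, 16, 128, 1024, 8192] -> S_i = 2*8^i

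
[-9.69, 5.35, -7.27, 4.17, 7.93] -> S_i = Random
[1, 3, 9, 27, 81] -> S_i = 1*3^i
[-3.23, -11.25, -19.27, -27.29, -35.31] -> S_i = -3.23 + -8.02*i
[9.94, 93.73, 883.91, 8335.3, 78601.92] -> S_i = 9.94*9.43^i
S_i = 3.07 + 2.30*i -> [3.07, 5.37, 7.67, 9.97, 12.27]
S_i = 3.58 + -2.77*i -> [3.58, 0.81, -1.96, -4.73, -7.5]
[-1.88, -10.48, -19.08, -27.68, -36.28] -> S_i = -1.88 + -8.60*i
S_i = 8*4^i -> [8, 32, 128, 512, 2048]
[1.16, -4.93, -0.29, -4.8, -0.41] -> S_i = Random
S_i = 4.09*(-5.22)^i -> [4.09, -21.35, 111.45, -581.75, 3036.72]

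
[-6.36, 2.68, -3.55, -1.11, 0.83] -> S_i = Random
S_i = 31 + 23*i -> [31, 54, 77, 100, 123]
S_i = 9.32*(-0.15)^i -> [9.32, -1.4, 0.21, -0.03, 0.0]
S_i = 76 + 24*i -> [76, 100, 124, 148, 172]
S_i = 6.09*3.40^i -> [6.09, 20.71, 70.4, 239.36, 813.83]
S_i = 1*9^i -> [1, 9, 81, 729, 6561]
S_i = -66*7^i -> [-66, -462, -3234, -22638, -158466]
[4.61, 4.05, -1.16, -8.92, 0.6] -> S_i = Random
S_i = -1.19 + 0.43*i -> [-1.19, -0.76, -0.33, 0.1, 0.53]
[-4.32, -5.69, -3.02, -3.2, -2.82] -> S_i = Random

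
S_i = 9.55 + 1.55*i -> [9.55, 11.1, 12.65, 14.2, 15.75]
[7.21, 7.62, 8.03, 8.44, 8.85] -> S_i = 7.21 + 0.41*i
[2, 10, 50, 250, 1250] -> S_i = 2*5^i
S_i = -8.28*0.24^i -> [-8.28, -1.99, -0.48, -0.11, -0.03]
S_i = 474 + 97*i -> [474, 571, 668, 765, 862]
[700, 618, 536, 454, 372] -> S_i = 700 + -82*i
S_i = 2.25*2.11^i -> [2.25, 4.75, 10.02, 21.14, 44.6]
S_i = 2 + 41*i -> [2, 43, 84, 125, 166]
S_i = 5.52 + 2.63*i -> [5.52, 8.15, 10.78, 13.41, 16.04]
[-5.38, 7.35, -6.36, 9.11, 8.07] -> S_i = Random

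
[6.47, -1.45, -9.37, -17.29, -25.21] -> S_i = 6.47 + -7.92*i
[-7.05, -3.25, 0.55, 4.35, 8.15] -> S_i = -7.05 + 3.80*i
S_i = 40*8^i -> [40, 320, 2560, 20480, 163840]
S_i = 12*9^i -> [12, 108, 972, 8748, 78732]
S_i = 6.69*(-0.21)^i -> [6.69, -1.4, 0.3, -0.06, 0.01]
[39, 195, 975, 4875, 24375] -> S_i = 39*5^i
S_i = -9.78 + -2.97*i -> [-9.78, -12.75, -15.72, -18.69, -21.66]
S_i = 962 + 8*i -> [962, 970, 978, 986, 994]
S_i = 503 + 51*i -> [503, 554, 605, 656, 707]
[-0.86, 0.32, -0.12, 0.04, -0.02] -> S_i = -0.86*(-0.37)^i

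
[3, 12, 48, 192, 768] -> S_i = 3*4^i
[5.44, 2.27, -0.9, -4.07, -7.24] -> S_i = 5.44 + -3.17*i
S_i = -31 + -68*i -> [-31, -99, -167, -235, -303]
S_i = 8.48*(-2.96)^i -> [8.48, -25.1, 74.3, -219.92, 650.97]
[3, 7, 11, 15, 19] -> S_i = 3 + 4*i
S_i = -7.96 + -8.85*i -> [-7.96, -16.81, -25.66, -34.51, -43.36]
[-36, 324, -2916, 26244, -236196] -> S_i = -36*-9^i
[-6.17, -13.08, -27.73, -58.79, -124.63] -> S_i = -6.17*2.12^i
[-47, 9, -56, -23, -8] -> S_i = Random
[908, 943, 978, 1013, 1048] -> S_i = 908 + 35*i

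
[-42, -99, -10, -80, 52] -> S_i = Random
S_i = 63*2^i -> [63, 126, 252, 504, 1008]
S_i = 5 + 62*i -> [5, 67, 129, 191, 253]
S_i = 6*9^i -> [6, 54, 486, 4374, 39366]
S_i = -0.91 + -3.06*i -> [-0.91, -3.97, -7.03, -10.09, -13.15]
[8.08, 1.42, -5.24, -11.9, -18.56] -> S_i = 8.08 + -6.66*i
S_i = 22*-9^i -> [22, -198, 1782, -16038, 144342]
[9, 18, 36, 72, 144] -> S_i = 9*2^i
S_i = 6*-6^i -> [6, -36, 216, -1296, 7776]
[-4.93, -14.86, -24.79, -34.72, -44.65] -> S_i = -4.93 + -9.93*i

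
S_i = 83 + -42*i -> [83, 41, -1, -43, -85]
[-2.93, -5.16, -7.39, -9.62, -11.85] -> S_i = -2.93 + -2.23*i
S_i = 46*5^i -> [46, 230, 1150, 5750, 28750]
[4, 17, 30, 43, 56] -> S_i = 4 + 13*i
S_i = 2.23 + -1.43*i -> [2.23, 0.8, -0.63, -2.06, -3.49]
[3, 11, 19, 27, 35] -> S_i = 3 + 8*i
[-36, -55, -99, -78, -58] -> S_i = Random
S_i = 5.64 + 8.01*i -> [5.64, 13.65, 21.66, 29.67, 37.68]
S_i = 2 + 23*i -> [2, 25, 48, 71, 94]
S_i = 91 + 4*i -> [91, 95, 99, 103, 107]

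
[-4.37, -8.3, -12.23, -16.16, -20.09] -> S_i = -4.37 + -3.93*i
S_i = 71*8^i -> [71, 568, 4544, 36352, 290816]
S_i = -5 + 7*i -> [-5, 2, 9, 16, 23]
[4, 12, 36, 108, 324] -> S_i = 4*3^i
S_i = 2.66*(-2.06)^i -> [2.66, -5.48, 11.29, -23.25, 47.9]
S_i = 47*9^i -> [47, 423, 3807, 34263, 308367]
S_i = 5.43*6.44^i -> [5.43, 34.97, 225.2, 1450.3, 9339.92]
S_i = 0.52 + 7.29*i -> [0.52, 7.81, 15.1, 22.39, 29.68]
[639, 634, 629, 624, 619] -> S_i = 639 + -5*i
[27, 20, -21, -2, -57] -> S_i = Random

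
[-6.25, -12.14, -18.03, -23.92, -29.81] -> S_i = -6.25 + -5.89*i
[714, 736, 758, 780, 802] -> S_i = 714 + 22*i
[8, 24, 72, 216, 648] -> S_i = 8*3^i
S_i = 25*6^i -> [25, 150, 900, 5400, 32400]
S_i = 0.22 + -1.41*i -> [0.22, -1.19, -2.6, -4.01, -5.42]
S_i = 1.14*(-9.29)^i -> [1.14, -10.59, 98.39, -914.01, 8491.17]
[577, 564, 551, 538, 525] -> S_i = 577 + -13*i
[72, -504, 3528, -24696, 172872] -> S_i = 72*-7^i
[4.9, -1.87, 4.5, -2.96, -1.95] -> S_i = Random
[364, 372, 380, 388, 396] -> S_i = 364 + 8*i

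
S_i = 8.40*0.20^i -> [8.4, 1.68, 0.34, 0.07, 0.01]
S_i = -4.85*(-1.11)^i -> [-4.85, 5.38, -5.98, 6.63, -7.36]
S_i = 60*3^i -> [60, 180, 540, 1620, 4860]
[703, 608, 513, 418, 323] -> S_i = 703 + -95*i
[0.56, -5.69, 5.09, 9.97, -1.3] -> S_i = Random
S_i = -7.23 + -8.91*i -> [-7.23, -16.14, -25.05, -33.96, -42.87]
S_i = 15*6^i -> [15, 90, 540, 3240, 19440]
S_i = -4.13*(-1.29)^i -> [-4.13, 5.33, -6.87, 8.87, -11.44]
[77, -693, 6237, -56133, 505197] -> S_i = 77*-9^i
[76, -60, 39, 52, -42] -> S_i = Random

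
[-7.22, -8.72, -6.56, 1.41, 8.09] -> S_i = Random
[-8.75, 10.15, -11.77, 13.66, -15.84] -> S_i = -8.75*(-1.16)^i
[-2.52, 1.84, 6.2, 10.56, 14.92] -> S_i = -2.52 + 4.36*i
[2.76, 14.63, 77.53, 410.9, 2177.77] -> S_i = 2.76*5.30^i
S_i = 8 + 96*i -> [8, 104, 200, 296, 392]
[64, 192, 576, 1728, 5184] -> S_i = 64*3^i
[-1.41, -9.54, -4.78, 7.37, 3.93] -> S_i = Random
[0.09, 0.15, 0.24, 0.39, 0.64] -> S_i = 0.09*1.63^i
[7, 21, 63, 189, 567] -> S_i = 7*3^i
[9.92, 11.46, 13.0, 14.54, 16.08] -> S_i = 9.92 + 1.54*i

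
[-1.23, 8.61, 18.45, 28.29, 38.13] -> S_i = -1.23 + 9.84*i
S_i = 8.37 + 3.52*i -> [8.37, 11.89, 15.41, 18.93, 22.45]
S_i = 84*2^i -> [84, 168, 336, 672, 1344]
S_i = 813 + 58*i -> [813, 871, 929, 987, 1045]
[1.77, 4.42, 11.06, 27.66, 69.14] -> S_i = 1.77*2.50^i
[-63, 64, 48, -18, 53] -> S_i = Random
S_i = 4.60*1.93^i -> [4.6, 8.88, 17.13, 33.07, 63.82]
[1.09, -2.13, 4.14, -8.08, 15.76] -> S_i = 1.09*(-1.95)^i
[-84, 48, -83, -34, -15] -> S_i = Random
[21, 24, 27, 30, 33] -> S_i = 21 + 3*i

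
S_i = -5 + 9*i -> [-5, 4, 13, 22, 31]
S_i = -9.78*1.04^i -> [-9.78, -10.17, -10.58, -11.0, -11.44]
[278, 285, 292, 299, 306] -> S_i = 278 + 7*i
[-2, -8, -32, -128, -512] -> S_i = -2*4^i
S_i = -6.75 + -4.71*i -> [-6.75, -11.46, -16.17, -20.88, -25.59]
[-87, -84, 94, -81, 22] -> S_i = Random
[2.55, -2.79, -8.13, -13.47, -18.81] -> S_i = 2.55 + -5.34*i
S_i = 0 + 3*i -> [0, 3, 6, 9, 12]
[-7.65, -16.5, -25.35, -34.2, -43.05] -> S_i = -7.65 + -8.85*i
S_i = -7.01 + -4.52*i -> [-7.01, -11.53, -16.05, -20.57, -25.09]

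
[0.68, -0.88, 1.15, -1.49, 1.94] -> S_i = 0.68*(-1.30)^i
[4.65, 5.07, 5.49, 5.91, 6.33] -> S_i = 4.65 + 0.42*i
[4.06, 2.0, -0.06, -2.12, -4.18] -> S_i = 4.06 + -2.06*i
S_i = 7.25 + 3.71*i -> [7.25, 10.96, 14.67, 18.38, 22.09]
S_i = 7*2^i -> [7, 14, 28, 56, 112]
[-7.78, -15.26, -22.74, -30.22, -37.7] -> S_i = -7.78 + -7.48*i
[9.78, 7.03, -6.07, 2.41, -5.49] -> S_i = Random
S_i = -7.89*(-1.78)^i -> [-7.89, 14.04, -25.0, 44.5, -79.21]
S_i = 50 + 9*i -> [50, 59, 68, 77, 86]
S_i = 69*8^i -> [69, 552, 4416, 35328, 282624]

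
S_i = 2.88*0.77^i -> [2.88, 2.22, 1.71, 1.31, 1.01]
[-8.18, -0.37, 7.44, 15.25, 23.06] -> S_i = -8.18 + 7.81*i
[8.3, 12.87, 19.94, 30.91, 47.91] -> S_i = 8.30*1.55^i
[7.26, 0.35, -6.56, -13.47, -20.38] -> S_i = 7.26 + -6.91*i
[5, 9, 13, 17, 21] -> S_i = 5 + 4*i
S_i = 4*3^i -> [4, 12, 36, 108, 324]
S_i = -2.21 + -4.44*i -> [-2.21, -6.65, -11.09, -15.53, -19.97]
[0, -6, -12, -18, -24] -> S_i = 0 + -6*i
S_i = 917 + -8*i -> [917, 909, 901, 893, 885]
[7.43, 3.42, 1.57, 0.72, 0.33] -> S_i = 7.43*0.46^i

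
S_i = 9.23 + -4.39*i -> [9.23, 4.84, 0.45, -3.94, -8.33]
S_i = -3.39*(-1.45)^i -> [-3.39, 4.92, -7.13, 10.33, -14.99]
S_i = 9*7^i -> [9, 63, 441, 3087, 21609]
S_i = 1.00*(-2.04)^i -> [1.0, -2.04, 4.16, -8.49, 17.32]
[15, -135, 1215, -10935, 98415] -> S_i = 15*-9^i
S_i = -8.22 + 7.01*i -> [-8.22, -1.21, 5.8, 12.81, 19.82]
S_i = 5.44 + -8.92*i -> [5.44, -3.48, -12.4, -21.32, -30.24]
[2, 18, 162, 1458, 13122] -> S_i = 2*9^i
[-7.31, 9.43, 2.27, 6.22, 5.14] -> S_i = Random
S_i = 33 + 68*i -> [33, 101, 169, 237, 305]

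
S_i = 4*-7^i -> [4, -28, 196, -1372, 9604]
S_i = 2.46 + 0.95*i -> [2.46, 3.41, 4.36, 5.31, 6.26]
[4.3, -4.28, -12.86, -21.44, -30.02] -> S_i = 4.30 + -8.58*i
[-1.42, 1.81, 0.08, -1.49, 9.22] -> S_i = Random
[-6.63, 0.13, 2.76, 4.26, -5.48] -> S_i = Random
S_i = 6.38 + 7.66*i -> [6.38, 14.04, 21.7, 29.36, 37.02]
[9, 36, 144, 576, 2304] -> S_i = 9*4^i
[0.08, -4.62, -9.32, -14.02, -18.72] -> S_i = 0.08 + -4.70*i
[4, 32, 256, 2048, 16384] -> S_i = 4*8^i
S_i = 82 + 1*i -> [82, 83, 84, 85, 86]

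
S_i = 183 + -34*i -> [183, 149, 115, 81, 47]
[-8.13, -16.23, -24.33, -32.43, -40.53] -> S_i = -8.13 + -8.10*i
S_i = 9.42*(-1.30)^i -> [9.42, -12.25, 15.92, -20.7, 26.9]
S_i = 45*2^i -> [45, 90, 180, 360, 720]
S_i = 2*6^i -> [2, 12, 72, 432, 2592]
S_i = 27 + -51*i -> [27, -24, -75, -126, -177]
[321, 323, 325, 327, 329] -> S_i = 321 + 2*i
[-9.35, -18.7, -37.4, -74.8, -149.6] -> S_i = -9.35*2.00^i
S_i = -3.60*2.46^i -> [-3.6, -8.86, -21.79, -53.59, -131.84]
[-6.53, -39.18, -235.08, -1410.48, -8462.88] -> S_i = -6.53*6.00^i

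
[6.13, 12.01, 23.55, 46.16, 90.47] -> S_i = 6.13*1.96^i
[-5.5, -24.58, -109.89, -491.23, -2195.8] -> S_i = -5.50*4.47^i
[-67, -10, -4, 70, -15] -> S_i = Random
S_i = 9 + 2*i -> [9, 11, 13, 15, 17]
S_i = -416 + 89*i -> [-416, -327, -238, -149, -60]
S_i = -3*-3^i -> [-3, 9, -27, 81, -243]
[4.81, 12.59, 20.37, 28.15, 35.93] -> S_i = 4.81 + 7.78*i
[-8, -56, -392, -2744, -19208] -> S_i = -8*7^i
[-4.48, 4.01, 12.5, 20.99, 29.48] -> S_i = -4.48 + 8.49*i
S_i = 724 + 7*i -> [724, 731, 738, 745, 752]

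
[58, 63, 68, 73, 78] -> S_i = 58 + 5*i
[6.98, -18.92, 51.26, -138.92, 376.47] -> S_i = 6.98*(-2.71)^i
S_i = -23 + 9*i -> [-23, -14, -5, 4, 13]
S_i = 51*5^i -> [51, 255, 1275, 6375, 31875]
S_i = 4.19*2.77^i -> [4.19, 11.61, 32.15, 89.05, 246.68]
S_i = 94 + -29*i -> [94, 65, 36, 7, -22]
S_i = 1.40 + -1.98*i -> [1.4, -0.58, -2.56, -4.54, -6.52]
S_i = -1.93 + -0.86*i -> [-1.93, -2.79, -3.65, -4.51, -5.37]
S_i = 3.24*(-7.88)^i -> [3.24, -25.53, 201.19, -1585.34, 12492.52]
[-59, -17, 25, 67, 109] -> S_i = -59 + 42*i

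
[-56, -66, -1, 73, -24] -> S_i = Random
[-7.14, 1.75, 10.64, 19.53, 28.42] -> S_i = -7.14 + 8.89*i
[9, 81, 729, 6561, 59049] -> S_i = 9*9^i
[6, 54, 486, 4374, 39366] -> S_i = 6*9^i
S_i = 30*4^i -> [30, 120, 480, 1920, 7680]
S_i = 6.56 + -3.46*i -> [6.56, 3.1, -0.36, -3.82, -7.28]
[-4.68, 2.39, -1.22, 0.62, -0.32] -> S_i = -4.68*(-0.51)^i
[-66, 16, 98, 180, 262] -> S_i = -66 + 82*i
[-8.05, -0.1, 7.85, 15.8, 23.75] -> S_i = -8.05 + 7.95*i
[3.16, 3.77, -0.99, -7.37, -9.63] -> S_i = Random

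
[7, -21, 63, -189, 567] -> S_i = 7*-3^i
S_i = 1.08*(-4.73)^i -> [1.08, -5.11, 24.16, -114.29, 540.59]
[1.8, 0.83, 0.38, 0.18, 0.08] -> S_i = 1.80*0.46^i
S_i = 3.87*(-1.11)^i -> [3.87, -4.3, 4.77, -5.29, 5.87]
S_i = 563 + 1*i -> [563, 564, 565, 566, 567]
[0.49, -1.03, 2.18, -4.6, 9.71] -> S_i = 0.49*(-2.11)^i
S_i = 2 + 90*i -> [2, 92, 182, 272, 362]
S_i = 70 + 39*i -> [70, 109, 148, 187, 226]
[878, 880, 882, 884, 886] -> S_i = 878 + 2*i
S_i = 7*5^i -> [7, 35, 175, 875, 4375]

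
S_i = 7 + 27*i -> [7, 34, 61, 88, 115]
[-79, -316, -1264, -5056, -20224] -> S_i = -79*4^i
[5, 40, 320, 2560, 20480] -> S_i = 5*8^i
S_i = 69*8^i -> [69, 552, 4416, 35328, 282624]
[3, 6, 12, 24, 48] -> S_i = 3*2^i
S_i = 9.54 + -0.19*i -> [9.54, 9.35, 9.16, 8.97, 8.78]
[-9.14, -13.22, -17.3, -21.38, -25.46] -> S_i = -9.14 + -4.08*i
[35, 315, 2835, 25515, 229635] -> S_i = 35*9^i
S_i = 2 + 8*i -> [2, 10, 18, 26, 34]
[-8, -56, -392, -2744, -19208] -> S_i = -8*7^i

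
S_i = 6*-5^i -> [6, -30, 150, -750, 3750]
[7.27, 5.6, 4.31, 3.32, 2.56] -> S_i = 7.27*0.77^i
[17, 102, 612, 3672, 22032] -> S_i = 17*6^i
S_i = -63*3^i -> [-63, -189, -567, -1701, -5103]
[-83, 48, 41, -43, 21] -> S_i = Random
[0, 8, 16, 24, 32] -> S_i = 0 + 8*i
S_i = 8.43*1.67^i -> [8.43, 14.08, 23.51, 39.26, 65.57]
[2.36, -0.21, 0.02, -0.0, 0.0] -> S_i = 2.36*(-0.09)^i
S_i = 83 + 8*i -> [83, 91, 99, 107, 115]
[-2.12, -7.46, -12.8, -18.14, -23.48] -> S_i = -2.12 + -5.34*i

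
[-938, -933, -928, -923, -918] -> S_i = -938 + 5*i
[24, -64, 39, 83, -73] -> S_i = Random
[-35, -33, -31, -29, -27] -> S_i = -35 + 2*i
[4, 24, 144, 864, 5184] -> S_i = 4*6^i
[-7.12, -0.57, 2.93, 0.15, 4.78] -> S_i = Random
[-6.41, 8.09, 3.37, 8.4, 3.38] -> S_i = Random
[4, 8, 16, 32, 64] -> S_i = 4*2^i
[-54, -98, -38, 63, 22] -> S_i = Random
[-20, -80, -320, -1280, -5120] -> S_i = -20*4^i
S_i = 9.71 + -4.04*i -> [9.71, 5.67, 1.63, -2.41, -6.45]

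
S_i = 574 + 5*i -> [574, 579, 584, 589, 594]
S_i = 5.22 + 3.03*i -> [5.22, 8.25, 11.28, 14.31, 17.34]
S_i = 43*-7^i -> [43, -301, 2107, -14749, 103243]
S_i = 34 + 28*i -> [34, 62, 90, 118, 146]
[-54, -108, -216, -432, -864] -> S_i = -54*2^i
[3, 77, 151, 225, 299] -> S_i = 3 + 74*i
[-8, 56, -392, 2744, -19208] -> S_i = -8*-7^i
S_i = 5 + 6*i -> [5, 11, 17, 23, 29]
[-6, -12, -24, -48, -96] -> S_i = -6*2^i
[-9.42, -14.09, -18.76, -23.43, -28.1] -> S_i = -9.42 + -4.67*i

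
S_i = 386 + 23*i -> [386, 409, 432, 455, 478]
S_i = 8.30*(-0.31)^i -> [8.3, -2.57, 0.8, -0.25, 0.08]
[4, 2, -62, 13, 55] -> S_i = Random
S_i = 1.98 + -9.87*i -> [1.98, -7.89, -17.76, -27.63, -37.5]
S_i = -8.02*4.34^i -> [-8.02, -34.81, -151.06, -655.61, -2845.33]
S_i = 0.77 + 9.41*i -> [0.77, 10.18, 19.59, 29.0, 38.41]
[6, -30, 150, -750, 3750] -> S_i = 6*-5^i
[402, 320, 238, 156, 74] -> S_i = 402 + -82*i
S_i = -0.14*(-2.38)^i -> [-0.14, 0.33, -0.79, 1.89, -4.49]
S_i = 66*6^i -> [66, 396, 2376, 14256, 85536]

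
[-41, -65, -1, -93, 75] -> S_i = Random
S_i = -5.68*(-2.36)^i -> [-5.68, 13.4, -31.64, 74.66, -176.2]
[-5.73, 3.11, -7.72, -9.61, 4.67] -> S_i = Random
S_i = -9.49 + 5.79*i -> [-9.49, -3.7, 2.09, 7.88, 13.67]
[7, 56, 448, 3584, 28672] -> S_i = 7*8^i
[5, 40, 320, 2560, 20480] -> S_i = 5*8^i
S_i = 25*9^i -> [25, 225, 2025, 18225, 164025]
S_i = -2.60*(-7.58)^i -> [-2.6, 19.71, -149.39, 1132.35, -8583.22]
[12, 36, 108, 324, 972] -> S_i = 12*3^i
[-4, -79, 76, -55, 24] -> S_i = Random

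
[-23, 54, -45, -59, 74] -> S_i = Random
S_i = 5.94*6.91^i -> [5.94, 41.05, 283.62, 1959.84, 13542.49]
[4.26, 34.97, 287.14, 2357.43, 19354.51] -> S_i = 4.26*8.21^i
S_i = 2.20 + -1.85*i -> [2.2, 0.35, -1.5, -3.35, -5.2]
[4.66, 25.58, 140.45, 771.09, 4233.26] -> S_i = 4.66*5.49^i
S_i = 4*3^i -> [4, 12, 36, 108, 324]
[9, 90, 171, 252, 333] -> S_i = 9 + 81*i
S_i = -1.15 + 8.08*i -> [-1.15, 6.93, 15.01, 23.09, 31.17]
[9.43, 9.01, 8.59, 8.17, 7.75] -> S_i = 9.43 + -0.42*i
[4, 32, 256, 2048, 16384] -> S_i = 4*8^i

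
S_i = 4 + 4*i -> [4, 8, 12, 16, 20]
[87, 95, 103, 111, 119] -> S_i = 87 + 8*i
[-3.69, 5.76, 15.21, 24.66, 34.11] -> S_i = -3.69 + 9.45*i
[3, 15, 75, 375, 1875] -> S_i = 3*5^i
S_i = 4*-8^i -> [4, -32, 256, -2048, 16384]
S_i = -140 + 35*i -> [-140, -105, -70, -35, 0]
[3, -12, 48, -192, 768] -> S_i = 3*-4^i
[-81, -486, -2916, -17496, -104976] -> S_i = -81*6^i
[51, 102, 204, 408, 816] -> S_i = 51*2^i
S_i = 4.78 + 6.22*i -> [4.78, 11.0, 17.22, 23.44, 29.66]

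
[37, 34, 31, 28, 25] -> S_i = 37 + -3*i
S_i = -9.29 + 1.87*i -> [-9.29, -7.42, -5.55, -3.68, -1.81]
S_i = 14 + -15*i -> [14, -1, -16, -31, -46]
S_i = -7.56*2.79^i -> [-7.56, -21.09, -58.85, -164.19, -458.08]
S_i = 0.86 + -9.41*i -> [0.86, -8.55, -17.96, -27.37, -36.78]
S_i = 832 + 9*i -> [832, 841, 850, 859, 868]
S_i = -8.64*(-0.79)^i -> [-8.64, 6.83, -5.39, 4.26, -3.37]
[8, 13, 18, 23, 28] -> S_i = 8 + 5*i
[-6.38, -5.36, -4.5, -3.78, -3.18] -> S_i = -6.38*0.84^i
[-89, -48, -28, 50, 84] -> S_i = Random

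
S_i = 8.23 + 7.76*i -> [8.23, 15.99, 23.75, 31.51, 39.27]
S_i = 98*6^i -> [98, 588, 3528, 21168, 127008]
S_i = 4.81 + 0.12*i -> [4.81, 4.93, 5.05, 5.17, 5.29]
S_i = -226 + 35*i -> [-226, -191, -156, -121, -86]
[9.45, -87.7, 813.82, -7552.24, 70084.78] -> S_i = 9.45*(-9.28)^i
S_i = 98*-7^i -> [98, -686, 4802, -33614, 235298]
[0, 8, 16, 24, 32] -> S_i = 0 + 8*i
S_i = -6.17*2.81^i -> [-6.17, -17.34, -48.72, -136.9, -384.69]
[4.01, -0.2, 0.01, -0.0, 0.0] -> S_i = 4.01*(-0.05)^i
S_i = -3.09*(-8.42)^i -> [-3.09, 26.02, -219.07, 1844.57, -15531.27]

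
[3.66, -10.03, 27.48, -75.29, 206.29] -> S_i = 3.66*(-2.74)^i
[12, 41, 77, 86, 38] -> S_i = Random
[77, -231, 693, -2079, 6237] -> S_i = 77*-3^i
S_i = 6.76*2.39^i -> [6.76, 16.16, 38.61, 92.29, 220.57]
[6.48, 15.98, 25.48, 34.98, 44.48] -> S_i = 6.48 + 9.50*i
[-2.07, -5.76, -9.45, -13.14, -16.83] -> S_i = -2.07 + -3.69*i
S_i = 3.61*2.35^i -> [3.61, 8.48, 19.94, 46.85, 110.1]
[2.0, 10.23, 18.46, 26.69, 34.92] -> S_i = 2.00 + 8.23*i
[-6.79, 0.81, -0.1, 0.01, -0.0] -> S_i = -6.79*(-0.12)^i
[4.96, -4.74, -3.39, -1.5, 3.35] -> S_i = Random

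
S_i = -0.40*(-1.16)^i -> [-0.4, 0.46, -0.54, 0.62, -0.72]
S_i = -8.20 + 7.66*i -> [-8.2, -0.54, 7.12, 14.78, 22.44]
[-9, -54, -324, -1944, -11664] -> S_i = -9*6^i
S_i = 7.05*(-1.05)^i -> [7.05, -7.4, 7.77, -8.16, 8.57]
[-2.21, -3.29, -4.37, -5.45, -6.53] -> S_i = -2.21 + -1.08*i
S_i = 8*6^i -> [8, 48, 288, 1728, 10368]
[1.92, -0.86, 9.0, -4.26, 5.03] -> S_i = Random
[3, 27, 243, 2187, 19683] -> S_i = 3*9^i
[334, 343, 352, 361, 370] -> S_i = 334 + 9*i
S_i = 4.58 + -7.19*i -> [4.58, -2.61, -9.8, -16.99, -24.18]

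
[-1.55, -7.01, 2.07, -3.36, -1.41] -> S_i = Random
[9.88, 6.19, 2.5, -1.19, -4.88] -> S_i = 9.88 + -3.69*i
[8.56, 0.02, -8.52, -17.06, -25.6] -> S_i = 8.56 + -8.54*i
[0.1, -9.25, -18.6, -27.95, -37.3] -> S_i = 0.10 + -9.35*i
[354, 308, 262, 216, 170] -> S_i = 354 + -46*i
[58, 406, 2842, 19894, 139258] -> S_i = 58*7^i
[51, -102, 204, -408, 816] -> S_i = 51*-2^i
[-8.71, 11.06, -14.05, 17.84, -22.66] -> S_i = -8.71*(-1.27)^i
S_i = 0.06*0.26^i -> [0.06, 0.02, 0.0, 0.0, 0.0]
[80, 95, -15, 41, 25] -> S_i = Random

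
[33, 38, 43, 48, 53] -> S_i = 33 + 5*i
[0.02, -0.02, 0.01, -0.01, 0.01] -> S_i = 0.02*(-0.76)^i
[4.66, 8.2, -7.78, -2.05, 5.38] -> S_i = Random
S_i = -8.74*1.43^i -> [-8.74, -12.5, -17.87, -25.56, -36.55]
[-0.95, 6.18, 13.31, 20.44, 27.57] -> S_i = -0.95 + 7.13*i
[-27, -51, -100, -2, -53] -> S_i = Random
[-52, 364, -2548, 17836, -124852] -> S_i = -52*-7^i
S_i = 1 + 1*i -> [1, 2, 3, 4, 5]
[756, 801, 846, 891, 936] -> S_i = 756 + 45*i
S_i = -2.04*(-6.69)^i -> [-2.04, 13.65, -91.3, 610.81, -4086.34]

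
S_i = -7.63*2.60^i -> [-7.63, -19.84, -51.58, -134.1, -348.67]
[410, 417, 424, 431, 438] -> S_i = 410 + 7*i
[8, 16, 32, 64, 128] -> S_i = 8*2^i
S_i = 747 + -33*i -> [747, 714, 681, 648, 615]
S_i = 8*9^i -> [8, 72, 648, 5832, 52488]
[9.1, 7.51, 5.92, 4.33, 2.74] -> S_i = 9.10 + -1.59*i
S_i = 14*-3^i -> [14, -42, 126, -378, 1134]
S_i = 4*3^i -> [4, 12, 36, 108, 324]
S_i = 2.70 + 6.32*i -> [2.7, 9.02, 15.34, 21.66, 27.98]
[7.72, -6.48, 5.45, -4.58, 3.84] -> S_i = 7.72*(-0.84)^i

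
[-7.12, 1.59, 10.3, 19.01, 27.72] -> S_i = -7.12 + 8.71*i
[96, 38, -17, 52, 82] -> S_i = Random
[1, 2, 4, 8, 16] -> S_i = 1*2^i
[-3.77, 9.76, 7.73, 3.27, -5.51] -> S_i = Random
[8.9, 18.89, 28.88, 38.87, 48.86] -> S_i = 8.90 + 9.99*i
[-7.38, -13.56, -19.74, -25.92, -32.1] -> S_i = -7.38 + -6.18*i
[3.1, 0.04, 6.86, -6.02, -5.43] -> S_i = Random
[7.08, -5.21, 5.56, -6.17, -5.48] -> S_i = Random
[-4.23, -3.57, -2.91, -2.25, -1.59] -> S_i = -4.23 + 0.66*i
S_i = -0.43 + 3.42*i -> [-0.43, 2.99, 6.41, 9.83, 13.25]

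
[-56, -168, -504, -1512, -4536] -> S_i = -56*3^i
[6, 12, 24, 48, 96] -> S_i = 6*2^i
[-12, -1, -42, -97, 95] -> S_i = Random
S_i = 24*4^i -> [24, 96, 384, 1536, 6144]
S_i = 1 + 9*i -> [1, 10, 19, 28, 37]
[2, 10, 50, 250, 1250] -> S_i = 2*5^i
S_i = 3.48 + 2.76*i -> [3.48, 6.24, 9.0, 11.76, 14.52]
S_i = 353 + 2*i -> [353, 355, 357, 359, 361]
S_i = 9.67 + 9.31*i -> [9.67, 18.98, 28.29, 37.6, 46.91]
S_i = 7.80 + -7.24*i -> [7.8, 0.56, -6.68, -13.92, -21.16]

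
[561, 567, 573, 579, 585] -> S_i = 561 + 6*i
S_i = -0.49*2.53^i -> [-0.49, -1.24, -3.14, -7.94, -20.08]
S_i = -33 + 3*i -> [-33, -30, -27, -24, -21]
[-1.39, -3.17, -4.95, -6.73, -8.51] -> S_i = -1.39 + -1.78*i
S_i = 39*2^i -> [39, 78, 156, 312, 624]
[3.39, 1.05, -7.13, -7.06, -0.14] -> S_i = Random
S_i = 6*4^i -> [6, 24, 96, 384, 1536]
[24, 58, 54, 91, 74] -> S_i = Random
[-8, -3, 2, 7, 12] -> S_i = -8 + 5*i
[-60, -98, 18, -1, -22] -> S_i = Random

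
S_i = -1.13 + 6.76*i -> [-1.13, 5.63, 12.39, 19.15, 25.91]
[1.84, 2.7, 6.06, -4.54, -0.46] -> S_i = Random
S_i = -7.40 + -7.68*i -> [-7.4, -15.08, -22.76, -30.44, -38.12]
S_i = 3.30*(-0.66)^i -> [3.3, -2.18, 1.44, -0.95, 0.63]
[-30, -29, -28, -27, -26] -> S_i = -30 + 1*i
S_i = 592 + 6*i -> [592, 598, 604, 610, 616]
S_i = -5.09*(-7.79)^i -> [-5.09, 39.65, -308.88, 2406.19, -18744.23]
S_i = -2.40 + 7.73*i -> [-2.4, 5.33, 13.06, 20.79, 28.52]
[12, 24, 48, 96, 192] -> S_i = 12*2^i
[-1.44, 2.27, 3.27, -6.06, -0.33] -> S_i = Random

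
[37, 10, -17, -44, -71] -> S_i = 37 + -27*i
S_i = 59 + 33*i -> [59, 92, 125, 158, 191]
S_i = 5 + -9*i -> [5, -4, -13, -22, -31]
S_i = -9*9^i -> [-9, -81, -729, -6561, -59049]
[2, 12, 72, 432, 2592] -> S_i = 2*6^i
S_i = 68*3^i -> [68, 204, 612, 1836, 5508]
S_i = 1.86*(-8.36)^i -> [1.86, -15.55, 129.99, -1086.76, 9085.27]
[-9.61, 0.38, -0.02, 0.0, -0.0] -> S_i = -9.61*(-0.04)^i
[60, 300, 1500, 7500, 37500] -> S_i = 60*5^i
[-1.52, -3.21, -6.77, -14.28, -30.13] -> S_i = -1.52*2.11^i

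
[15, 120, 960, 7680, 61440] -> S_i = 15*8^i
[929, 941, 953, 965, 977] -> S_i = 929 + 12*i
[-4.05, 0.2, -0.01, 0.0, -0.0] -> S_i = -4.05*(-0.05)^i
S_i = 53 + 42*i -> [53, 95, 137, 179, 221]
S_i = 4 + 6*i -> [4, 10, 16, 22, 28]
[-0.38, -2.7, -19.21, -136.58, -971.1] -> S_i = -0.38*7.11^i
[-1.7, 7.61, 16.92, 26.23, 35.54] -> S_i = -1.70 + 9.31*i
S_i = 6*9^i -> [6, 54, 486, 4374, 39366]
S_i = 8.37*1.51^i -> [8.37, 12.64, 19.08, 28.82, 43.51]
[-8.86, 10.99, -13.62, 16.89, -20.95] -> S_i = -8.86*(-1.24)^i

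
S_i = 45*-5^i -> [45, -225, 1125, -5625, 28125]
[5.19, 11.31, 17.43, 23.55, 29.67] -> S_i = 5.19 + 6.12*i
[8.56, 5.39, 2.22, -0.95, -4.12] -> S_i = 8.56 + -3.17*i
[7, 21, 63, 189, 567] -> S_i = 7*3^i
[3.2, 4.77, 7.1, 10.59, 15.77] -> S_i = 3.20*1.49^i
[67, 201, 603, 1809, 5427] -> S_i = 67*3^i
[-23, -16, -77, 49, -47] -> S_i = Random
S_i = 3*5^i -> [3, 15, 75, 375, 1875]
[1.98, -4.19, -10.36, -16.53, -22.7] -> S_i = 1.98 + -6.17*i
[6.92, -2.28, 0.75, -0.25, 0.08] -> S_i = 6.92*(-0.33)^i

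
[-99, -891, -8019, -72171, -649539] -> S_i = -99*9^i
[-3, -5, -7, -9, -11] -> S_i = -3 + -2*i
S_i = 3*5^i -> [3, 15, 75, 375, 1875]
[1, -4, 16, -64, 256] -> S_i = 1*-4^i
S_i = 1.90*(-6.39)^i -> [1.9, -12.14, 77.58, -495.74, 3167.79]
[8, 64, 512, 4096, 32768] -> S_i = 8*8^i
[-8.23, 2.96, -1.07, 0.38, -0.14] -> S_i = -8.23*(-0.36)^i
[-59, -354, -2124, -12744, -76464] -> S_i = -59*6^i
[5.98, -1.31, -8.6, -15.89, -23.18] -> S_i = 5.98 + -7.29*i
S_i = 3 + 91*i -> [3, 94, 185, 276, 367]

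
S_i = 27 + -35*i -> [27, -8, -43, -78, -113]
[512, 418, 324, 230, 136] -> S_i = 512 + -94*i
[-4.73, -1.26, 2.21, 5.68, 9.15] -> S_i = -4.73 + 3.47*i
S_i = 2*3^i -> [2, 6, 18, 54, 162]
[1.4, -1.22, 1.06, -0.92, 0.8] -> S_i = 1.40*(-0.87)^i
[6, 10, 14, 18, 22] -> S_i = 6 + 4*i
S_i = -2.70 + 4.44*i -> [-2.7, 1.74, 6.18, 10.62, 15.06]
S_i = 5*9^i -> [5, 45, 405, 3645, 32805]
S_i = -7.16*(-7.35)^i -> [-7.16, 52.63, -386.8, 2842.99, -20895.96]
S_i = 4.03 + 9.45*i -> [4.03, 13.48, 22.93, 32.38, 41.83]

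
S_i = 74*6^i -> [74, 444, 2664, 15984, 95904]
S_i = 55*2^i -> [55, 110, 220, 440, 880]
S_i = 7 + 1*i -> [7, 8, 9, 10, 11]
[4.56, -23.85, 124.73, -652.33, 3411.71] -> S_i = 4.56*(-5.23)^i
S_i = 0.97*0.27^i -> [0.97, 0.26, 0.07, 0.02, 0.01]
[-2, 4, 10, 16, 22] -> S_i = -2 + 6*i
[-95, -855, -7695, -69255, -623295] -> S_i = -95*9^i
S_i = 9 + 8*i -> [9, 17, 25, 33, 41]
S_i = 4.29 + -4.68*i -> [4.29, -0.39, -5.07, -9.75, -14.43]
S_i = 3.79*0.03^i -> [3.79, 0.11, 0.0, 0.0, 0.0]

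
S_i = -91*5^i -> [-91, -455, -2275, -11375, -56875]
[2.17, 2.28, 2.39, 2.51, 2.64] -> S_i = 2.17*1.05^i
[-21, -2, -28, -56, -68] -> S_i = Random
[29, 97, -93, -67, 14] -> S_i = Random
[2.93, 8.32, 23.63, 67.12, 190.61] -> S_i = 2.93*2.84^i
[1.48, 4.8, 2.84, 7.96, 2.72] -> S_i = Random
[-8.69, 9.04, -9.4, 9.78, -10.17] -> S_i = -8.69*(-1.04)^i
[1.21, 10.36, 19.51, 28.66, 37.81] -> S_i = 1.21 + 9.15*i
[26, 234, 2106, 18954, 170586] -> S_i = 26*9^i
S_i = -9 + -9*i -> [-9, -18, -27, -36, -45]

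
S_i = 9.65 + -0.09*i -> [9.65, 9.56, 9.47, 9.38, 9.29]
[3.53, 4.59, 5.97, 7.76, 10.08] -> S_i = 3.53*1.30^i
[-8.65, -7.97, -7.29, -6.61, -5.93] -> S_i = -8.65 + 0.68*i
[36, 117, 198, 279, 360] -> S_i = 36 + 81*i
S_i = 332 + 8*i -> [332, 340, 348, 356, 364]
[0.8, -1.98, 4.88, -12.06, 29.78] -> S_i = 0.80*(-2.47)^i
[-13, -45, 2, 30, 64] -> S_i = Random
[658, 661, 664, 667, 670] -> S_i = 658 + 3*i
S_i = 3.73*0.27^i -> [3.73, 1.01, 0.27, 0.07, 0.02]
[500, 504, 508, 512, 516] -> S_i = 500 + 4*i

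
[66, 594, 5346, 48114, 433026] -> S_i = 66*9^i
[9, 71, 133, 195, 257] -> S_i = 9 + 62*i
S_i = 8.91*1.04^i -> [8.91, 9.27, 9.64, 10.02, 10.42]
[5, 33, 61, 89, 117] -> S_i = 5 + 28*i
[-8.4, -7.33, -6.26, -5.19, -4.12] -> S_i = -8.40 + 1.07*i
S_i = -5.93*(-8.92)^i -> [-5.93, 52.9, -471.83, 4208.71, -37541.72]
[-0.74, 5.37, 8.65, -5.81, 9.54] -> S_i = Random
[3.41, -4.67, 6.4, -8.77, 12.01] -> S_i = 3.41*(-1.37)^i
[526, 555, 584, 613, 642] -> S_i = 526 + 29*i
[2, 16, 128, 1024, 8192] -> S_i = 2*8^i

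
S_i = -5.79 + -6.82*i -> [-5.79, -12.61, -19.43, -26.25, -33.07]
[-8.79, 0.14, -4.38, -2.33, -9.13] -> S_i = Random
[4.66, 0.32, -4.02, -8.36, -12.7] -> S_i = 4.66 + -4.34*i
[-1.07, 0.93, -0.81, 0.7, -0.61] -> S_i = -1.07*(-0.87)^i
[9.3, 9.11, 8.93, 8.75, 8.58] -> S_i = 9.30*0.98^i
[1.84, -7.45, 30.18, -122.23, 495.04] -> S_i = 1.84*(-4.05)^i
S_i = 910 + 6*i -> [910, 916, 922, 928, 934]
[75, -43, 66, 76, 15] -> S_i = Random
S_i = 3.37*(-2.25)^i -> [3.37, -7.58, 17.06, -38.39, 86.37]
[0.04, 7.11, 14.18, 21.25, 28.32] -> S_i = 0.04 + 7.07*i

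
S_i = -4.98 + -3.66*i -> [-4.98, -8.64, -12.3, -15.96, -19.62]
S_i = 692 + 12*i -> [692, 704, 716, 728, 740]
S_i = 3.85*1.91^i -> [3.85, 7.35, 14.05, 26.83, 51.24]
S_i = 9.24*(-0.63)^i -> [9.24, -5.82, 3.67, -2.31, 1.46]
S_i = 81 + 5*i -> [81, 86, 91, 96, 101]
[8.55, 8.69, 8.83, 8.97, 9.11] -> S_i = 8.55 + 0.14*i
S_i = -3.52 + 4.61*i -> [-3.52, 1.09, 5.7, 10.31, 14.92]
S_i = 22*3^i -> [22, 66, 198, 594, 1782]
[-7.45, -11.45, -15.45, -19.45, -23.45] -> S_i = -7.45 + -4.00*i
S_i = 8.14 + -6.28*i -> [8.14, 1.86, -4.42, -10.7, -16.98]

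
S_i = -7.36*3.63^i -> [-7.36, -26.72, -96.98, -352.04, -1277.92]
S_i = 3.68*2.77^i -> [3.68, 10.19, 28.24, 78.21, 216.65]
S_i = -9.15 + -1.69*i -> [-9.15, -10.84, -12.53, -14.22, -15.91]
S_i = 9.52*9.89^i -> [9.52, 94.15, 931.17, 9209.28, 91079.81]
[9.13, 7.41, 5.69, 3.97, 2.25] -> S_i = 9.13 + -1.72*i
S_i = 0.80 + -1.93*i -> [0.8, -1.13, -3.06, -4.99, -6.92]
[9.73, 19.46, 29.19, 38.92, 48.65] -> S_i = 9.73 + 9.73*i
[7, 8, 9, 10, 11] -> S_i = 7 + 1*i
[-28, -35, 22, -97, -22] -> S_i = Random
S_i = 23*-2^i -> [23, -46, 92, -184, 368]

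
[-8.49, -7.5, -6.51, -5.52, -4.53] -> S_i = -8.49 + 0.99*i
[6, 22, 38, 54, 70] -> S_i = 6 + 16*i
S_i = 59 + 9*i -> [59, 68, 77, 86, 95]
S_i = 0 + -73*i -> [0, -73, -146, -219, -292]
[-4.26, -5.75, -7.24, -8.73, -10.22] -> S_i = -4.26 + -1.49*i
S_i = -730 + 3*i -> [-730, -727, -724, -721, -718]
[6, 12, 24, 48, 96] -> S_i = 6*2^i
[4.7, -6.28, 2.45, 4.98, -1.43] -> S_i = Random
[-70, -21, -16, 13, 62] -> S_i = Random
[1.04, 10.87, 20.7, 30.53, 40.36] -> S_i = 1.04 + 9.83*i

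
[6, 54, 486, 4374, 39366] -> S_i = 6*9^i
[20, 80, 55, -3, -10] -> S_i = Random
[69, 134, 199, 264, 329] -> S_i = 69 + 65*i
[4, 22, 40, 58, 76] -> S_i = 4 + 18*i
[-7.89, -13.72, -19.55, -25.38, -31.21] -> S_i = -7.89 + -5.83*i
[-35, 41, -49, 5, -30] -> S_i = Random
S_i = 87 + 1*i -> [87, 88, 89, 90, 91]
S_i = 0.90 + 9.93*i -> [0.9, 10.83, 20.76, 30.69, 40.62]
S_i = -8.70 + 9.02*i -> [-8.7, 0.32, 9.34, 18.36, 27.38]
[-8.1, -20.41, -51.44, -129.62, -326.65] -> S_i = -8.10*2.52^i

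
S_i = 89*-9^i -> [89, -801, 7209, -64881, 583929]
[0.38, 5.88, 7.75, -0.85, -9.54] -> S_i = Random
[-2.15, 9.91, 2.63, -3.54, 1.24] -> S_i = Random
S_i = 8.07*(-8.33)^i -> [8.07, -67.22, 559.97, -4664.54, 38855.59]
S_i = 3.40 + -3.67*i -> [3.4, -0.27, -3.94, -7.61, -11.28]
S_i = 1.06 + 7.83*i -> [1.06, 8.89, 16.72, 24.55, 32.38]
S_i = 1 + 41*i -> [1, 42, 83, 124, 165]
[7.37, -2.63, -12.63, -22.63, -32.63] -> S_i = 7.37 + -10.00*i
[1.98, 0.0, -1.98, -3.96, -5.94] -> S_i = 1.98 + -1.98*i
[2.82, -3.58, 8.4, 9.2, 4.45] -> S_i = Random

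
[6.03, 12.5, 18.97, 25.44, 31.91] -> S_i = 6.03 + 6.47*i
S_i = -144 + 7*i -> [-144, -137, -130, -123, -116]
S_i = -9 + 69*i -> [-9, 60, 129, 198, 267]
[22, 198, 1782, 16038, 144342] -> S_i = 22*9^i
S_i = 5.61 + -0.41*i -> [5.61, 5.2, 4.79, 4.38, 3.97]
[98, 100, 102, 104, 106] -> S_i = 98 + 2*i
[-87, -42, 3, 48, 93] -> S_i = -87 + 45*i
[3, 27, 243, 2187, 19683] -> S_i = 3*9^i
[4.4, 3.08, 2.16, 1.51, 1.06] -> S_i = 4.40*0.70^i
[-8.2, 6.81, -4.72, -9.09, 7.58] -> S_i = Random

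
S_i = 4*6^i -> [4, 24, 144, 864, 5184]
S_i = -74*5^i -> [-74, -370, -1850, -9250, -46250]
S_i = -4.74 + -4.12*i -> [-4.74, -8.86, -12.98, -17.1, -21.22]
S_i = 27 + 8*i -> [27, 35, 43, 51, 59]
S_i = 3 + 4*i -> [3, 7, 11, 15, 19]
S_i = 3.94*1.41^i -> [3.94, 5.56, 7.83, 11.04, 15.57]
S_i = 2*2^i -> [2, 4, 8, 16, 32]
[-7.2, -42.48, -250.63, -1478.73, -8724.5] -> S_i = -7.20*5.90^i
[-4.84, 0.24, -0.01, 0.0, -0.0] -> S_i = -4.84*(-0.05)^i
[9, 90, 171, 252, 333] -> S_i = 9 + 81*i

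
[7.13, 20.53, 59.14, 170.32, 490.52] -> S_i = 7.13*2.88^i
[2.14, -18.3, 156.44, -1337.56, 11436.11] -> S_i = 2.14*(-8.55)^i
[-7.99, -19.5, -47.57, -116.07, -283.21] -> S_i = -7.99*2.44^i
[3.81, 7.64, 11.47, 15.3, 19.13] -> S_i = 3.81 + 3.83*i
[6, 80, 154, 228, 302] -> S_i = 6 + 74*i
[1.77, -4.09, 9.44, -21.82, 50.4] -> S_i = 1.77*(-2.31)^i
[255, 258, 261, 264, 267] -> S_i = 255 + 3*i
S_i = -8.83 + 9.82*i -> [-8.83, 0.99, 10.81, 20.63, 30.45]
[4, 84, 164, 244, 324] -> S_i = 4 + 80*i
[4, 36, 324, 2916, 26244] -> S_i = 4*9^i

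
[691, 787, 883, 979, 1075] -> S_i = 691 + 96*i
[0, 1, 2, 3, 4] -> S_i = 0 + 1*i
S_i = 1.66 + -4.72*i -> [1.66, -3.06, -7.78, -12.5, -17.22]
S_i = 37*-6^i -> [37, -222, 1332, -7992, 47952]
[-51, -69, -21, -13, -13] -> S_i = Random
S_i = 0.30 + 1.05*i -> [0.3, 1.35, 2.4, 3.45, 4.5]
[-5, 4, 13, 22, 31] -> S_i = -5 + 9*i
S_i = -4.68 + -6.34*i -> [-4.68, -11.02, -17.36, -23.7, -30.04]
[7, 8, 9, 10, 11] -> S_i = 7 + 1*i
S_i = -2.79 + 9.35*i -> [-2.79, 6.56, 15.91, 25.26, 34.61]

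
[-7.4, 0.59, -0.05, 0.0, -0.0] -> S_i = -7.40*(-0.08)^i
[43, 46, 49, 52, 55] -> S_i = 43 + 3*i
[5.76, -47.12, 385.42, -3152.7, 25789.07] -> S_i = 5.76*(-8.18)^i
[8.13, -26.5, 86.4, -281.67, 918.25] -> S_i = 8.13*(-3.26)^i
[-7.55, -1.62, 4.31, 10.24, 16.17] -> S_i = -7.55 + 5.93*i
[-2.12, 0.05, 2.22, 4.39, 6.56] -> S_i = -2.12 + 2.17*i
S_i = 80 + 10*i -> [80, 90, 100, 110, 120]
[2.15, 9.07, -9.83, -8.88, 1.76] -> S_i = Random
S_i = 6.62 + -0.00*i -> [6.62, 6.62, 6.62, 6.62, 6.62]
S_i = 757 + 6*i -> [757, 763, 769, 775, 781]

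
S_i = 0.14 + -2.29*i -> [0.14, -2.15, -4.44, -6.73, -9.02]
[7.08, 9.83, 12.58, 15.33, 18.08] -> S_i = 7.08 + 2.75*i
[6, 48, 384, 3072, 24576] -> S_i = 6*8^i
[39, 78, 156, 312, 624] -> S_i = 39*2^i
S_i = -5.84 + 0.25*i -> [-5.84, -5.59, -5.34, -5.09, -4.84]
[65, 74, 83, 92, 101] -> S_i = 65 + 9*i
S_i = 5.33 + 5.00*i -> [5.33, 10.33, 15.33, 20.33, 25.33]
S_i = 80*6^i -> [80, 480, 2880, 17280, 103680]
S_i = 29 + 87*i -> [29, 116, 203, 290, 377]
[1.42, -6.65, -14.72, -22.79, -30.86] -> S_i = 1.42 + -8.07*i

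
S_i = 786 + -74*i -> [786, 712, 638, 564, 490]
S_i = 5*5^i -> [5, 25, 125, 625, 3125]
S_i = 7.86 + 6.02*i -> [7.86, 13.88, 19.9, 25.92, 31.94]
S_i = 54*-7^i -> [54, -378, 2646, -18522, 129654]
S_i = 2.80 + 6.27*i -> [2.8, 9.07, 15.34, 21.61, 27.88]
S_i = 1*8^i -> [1, 8, 64, 512, 4096]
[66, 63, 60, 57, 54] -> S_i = 66 + -3*i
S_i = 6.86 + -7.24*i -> [6.86, -0.38, -7.62, -14.86, -22.1]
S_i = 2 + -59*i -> [2, -57, -116, -175, -234]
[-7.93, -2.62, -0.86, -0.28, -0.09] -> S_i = -7.93*0.33^i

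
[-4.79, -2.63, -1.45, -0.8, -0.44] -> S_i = -4.79*0.55^i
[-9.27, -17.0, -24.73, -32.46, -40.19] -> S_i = -9.27 + -7.73*i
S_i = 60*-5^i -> [60, -300, 1500, -7500, 37500]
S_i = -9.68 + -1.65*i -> [-9.68, -11.33, -12.98, -14.63, -16.28]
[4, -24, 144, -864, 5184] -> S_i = 4*-6^i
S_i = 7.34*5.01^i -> [7.34, 36.77, 184.23, 923.02, 4624.31]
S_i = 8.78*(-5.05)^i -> [8.78, -44.34, 223.91, -1130.76, 5710.31]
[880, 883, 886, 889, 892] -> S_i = 880 + 3*i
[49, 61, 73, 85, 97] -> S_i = 49 + 12*i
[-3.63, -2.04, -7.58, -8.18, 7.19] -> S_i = Random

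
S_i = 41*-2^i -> [41, -82, 164, -328, 656]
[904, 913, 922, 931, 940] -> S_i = 904 + 9*i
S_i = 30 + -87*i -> [30, -57, -144, -231, -318]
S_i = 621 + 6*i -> [621, 627, 633, 639, 645]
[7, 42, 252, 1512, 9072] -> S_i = 7*6^i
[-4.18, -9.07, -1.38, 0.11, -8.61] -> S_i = Random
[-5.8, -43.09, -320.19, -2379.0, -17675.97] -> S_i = -5.80*7.43^i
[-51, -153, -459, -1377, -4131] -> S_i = -51*3^i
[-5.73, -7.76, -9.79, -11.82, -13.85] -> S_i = -5.73 + -2.03*i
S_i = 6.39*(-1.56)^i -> [6.39, -9.97, 15.55, -24.26, 37.84]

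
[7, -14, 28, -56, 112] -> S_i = 7*-2^i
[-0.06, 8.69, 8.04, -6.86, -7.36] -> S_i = Random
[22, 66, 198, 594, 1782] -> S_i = 22*3^i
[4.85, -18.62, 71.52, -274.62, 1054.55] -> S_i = 4.85*(-3.84)^i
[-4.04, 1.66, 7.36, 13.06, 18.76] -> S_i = -4.04 + 5.70*i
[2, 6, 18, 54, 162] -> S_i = 2*3^i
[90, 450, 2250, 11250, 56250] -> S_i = 90*5^i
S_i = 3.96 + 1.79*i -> [3.96, 5.75, 7.54, 9.33, 11.12]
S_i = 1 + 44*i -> [1, 45, 89, 133, 177]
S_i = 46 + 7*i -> [46, 53, 60, 67, 74]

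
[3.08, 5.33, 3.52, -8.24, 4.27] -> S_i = Random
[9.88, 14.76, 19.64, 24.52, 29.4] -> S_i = 9.88 + 4.88*i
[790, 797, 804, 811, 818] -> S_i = 790 + 7*i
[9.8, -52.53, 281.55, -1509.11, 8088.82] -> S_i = 9.80*(-5.36)^i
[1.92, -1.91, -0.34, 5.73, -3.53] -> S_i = Random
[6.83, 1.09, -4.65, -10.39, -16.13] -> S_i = 6.83 + -5.74*i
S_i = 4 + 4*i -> [4, 8, 12, 16, 20]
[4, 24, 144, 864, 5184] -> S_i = 4*6^i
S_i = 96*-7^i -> [96, -672, 4704, -32928, 230496]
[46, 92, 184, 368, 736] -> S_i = 46*2^i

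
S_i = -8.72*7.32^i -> [-8.72, -63.83, -467.24, -3420.19, -25035.76]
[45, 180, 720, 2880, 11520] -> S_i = 45*4^i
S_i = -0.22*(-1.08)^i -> [-0.22, 0.24, -0.26, 0.28, -0.3]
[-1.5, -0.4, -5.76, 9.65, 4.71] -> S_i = Random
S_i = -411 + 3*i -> [-411, -408, -405, -402, -399]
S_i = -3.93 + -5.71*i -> [-3.93, -9.64, -15.35, -21.06, -26.77]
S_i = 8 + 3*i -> [8, 11, 14, 17, 20]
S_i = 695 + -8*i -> [695, 687, 679, 671, 663]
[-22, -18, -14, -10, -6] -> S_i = -22 + 4*i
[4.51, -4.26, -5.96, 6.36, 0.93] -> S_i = Random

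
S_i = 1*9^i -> [1, 9, 81, 729, 6561]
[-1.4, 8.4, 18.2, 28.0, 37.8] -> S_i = -1.40 + 9.80*i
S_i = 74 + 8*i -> [74, 82, 90, 98, 106]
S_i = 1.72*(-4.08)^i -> [1.72, -7.02, 28.63, -116.82, 476.62]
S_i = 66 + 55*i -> [66, 121, 176, 231, 286]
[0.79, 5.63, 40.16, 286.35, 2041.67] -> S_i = 0.79*7.13^i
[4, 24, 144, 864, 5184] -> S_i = 4*6^i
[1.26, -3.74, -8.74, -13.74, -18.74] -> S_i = 1.26 + -5.00*i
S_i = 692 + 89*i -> [692, 781, 870, 959, 1048]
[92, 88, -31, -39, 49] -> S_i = Random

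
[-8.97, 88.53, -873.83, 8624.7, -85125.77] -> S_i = -8.97*(-9.87)^i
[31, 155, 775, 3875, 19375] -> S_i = 31*5^i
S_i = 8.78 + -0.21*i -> [8.78, 8.57, 8.36, 8.15, 7.94]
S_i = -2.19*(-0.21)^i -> [-2.19, 0.46, -0.1, 0.02, -0.0]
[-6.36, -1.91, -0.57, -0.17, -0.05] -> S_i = -6.36*0.30^i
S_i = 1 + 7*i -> [1, 8, 15, 22, 29]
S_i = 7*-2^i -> [7, -14, 28, -56, 112]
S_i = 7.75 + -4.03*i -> [7.75, 3.72, -0.31, -4.34, -8.37]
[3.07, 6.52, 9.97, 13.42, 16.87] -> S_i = 3.07 + 3.45*i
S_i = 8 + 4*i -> [8, 12, 16, 20, 24]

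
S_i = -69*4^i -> [-69, -276, -1104, -4416, -17664]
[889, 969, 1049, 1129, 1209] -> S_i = 889 + 80*i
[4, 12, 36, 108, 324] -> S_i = 4*3^i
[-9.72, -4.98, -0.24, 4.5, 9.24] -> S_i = -9.72 + 4.74*i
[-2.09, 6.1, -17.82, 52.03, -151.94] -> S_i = -2.09*(-2.92)^i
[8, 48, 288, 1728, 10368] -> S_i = 8*6^i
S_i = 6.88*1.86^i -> [6.88, 12.8, 23.8, 44.27, 82.35]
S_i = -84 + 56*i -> [-84, -28, 28, 84, 140]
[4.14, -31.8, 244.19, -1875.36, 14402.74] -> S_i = 4.14*(-7.68)^i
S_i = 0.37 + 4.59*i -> [0.37, 4.96, 9.55, 14.14, 18.73]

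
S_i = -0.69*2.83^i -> [-0.69, -1.95, -5.53, -15.64, -44.26]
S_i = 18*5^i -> [18, 90, 450, 2250, 11250]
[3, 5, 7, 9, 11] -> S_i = 3 + 2*i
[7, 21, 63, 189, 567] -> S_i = 7*3^i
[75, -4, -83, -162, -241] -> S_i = 75 + -79*i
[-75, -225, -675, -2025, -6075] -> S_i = -75*3^i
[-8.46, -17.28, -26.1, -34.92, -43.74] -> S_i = -8.46 + -8.82*i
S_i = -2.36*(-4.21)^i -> [-2.36, 9.94, -41.83, 176.1, -741.38]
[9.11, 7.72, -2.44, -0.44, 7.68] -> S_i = Random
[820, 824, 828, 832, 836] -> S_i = 820 + 4*i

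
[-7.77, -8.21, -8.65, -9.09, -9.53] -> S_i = -7.77 + -0.44*i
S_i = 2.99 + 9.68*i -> [2.99, 12.67, 22.35, 32.03, 41.71]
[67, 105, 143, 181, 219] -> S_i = 67 + 38*i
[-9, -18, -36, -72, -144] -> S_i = -9*2^i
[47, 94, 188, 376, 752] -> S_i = 47*2^i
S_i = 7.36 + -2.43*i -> [7.36, 4.93, 2.5, 0.07, -2.36]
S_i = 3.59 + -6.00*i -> [3.59, -2.41, -8.41, -14.41, -20.41]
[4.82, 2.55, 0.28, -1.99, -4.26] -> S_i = 4.82 + -2.27*i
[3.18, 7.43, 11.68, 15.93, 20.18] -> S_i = 3.18 + 4.25*i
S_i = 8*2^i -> [8, 16, 32, 64, 128]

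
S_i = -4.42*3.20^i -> [-4.42, -14.14, -45.26, -144.83, -463.47]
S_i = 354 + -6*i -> [354, 348, 342, 336, 330]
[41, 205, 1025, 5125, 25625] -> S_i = 41*5^i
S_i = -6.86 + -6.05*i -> [-6.86, -12.91, -18.96, -25.01, -31.06]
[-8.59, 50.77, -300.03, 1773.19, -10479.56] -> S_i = -8.59*(-5.91)^i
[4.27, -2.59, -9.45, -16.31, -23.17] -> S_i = 4.27 + -6.86*i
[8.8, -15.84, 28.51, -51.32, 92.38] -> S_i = 8.80*(-1.80)^i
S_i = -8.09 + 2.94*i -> [-8.09, -5.15, -2.21, 0.73, 3.67]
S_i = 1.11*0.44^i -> [1.11, 0.49, 0.21, 0.09, 0.04]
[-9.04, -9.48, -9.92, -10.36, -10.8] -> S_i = -9.04 + -0.44*i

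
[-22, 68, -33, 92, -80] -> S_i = Random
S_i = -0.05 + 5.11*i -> [-0.05, 5.06, 10.17, 15.28, 20.39]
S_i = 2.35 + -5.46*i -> [2.35, -3.11, -8.57, -14.03, -19.49]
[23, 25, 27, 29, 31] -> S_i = 23 + 2*i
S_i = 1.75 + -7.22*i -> [1.75, -5.47, -12.69, -19.91, -27.13]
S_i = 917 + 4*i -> [917, 921, 925, 929, 933]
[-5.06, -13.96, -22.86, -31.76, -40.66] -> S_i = -5.06 + -8.90*i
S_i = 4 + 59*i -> [4, 63, 122, 181, 240]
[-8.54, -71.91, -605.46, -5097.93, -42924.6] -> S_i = -8.54*8.42^i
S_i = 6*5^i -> [6, 30, 150, 750, 3750]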